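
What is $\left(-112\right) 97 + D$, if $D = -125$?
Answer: $-10989$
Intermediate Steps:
$\left(-112\right) 97 + D = \left(-112\right) 97 - 125 = -10864 - 125 = -10989$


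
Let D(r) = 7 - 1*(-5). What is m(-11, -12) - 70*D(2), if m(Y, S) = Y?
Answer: -851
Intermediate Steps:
D(r) = 12 (D(r) = 7 + 5 = 12)
m(-11, -12) - 70*D(2) = -11 - 70*12 = -11 - 840 = -851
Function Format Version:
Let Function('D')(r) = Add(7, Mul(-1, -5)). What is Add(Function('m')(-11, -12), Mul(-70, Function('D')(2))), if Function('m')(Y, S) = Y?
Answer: -851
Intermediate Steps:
Function('D')(r) = 12 (Function('D')(r) = Add(7, 5) = 12)
Add(Function('m')(-11, -12), Mul(-70, Function('D')(2))) = Add(-11, Mul(-70, 12)) = Add(-11, -840) = -851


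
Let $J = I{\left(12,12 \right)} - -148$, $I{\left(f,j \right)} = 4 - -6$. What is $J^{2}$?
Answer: $24964$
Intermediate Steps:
$I{\left(f,j \right)} = 10$ ($I{\left(f,j \right)} = 4 + 6 = 10$)
$J = 158$ ($J = 10 - -148 = 10 + 148 = 158$)
$J^{2} = 158^{2} = 24964$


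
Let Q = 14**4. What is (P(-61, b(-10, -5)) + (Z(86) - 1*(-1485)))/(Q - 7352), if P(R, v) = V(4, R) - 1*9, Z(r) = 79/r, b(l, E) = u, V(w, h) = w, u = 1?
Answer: 127359/2671504 ≈ 0.047673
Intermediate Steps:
b(l, E) = 1
P(R, v) = -5 (P(R, v) = 4 - 1*9 = 4 - 9 = -5)
Q = 38416
(P(-61, b(-10, -5)) + (Z(86) - 1*(-1485)))/(Q - 7352) = (-5 + (79/86 - 1*(-1485)))/(38416 - 7352) = (-5 + (79*(1/86) + 1485))/31064 = (-5 + (79/86 + 1485))*(1/31064) = (-5 + 127789/86)*(1/31064) = (127359/86)*(1/31064) = 127359/2671504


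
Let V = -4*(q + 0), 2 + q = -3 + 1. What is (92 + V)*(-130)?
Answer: -14040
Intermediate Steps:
q = -4 (q = -2 + (-3 + 1) = -2 - 2 = -4)
V = 16 (V = -4*(-4 + 0) = -4*(-4) = 16)
(92 + V)*(-130) = (92 + 16)*(-130) = 108*(-130) = -14040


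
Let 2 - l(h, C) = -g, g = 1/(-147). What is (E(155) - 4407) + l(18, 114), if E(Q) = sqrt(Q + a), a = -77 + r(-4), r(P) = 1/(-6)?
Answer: -647536/147 + sqrt(2802)/6 ≈ -4396.2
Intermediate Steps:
r(P) = -1/6
g = -1/147 ≈ -0.0068027
a = -463/6 (a = -77 - 1/6 = -463/6 ≈ -77.167)
E(Q) = sqrt(-463/6 + Q) (E(Q) = sqrt(Q - 463/6) = sqrt(-463/6 + Q))
l(h, C) = 293/147 (l(h, C) = 2 - (-1)*(-1)/147 = 2 - 1*1/147 = 2 - 1/147 = 293/147)
(E(155) - 4407) + l(18, 114) = (sqrt(-2778 + 36*155)/6 - 4407) + 293/147 = (sqrt(-2778 + 5580)/6 - 4407) + 293/147 = (sqrt(2802)/6 - 4407) + 293/147 = (-4407 + sqrt(2802)/6) + 293/147 = -647536/147 + sqrt(2802)/6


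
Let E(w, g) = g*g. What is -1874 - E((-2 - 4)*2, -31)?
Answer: -2835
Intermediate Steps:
E(w, g) = g**2
-1874 - E((-2 - 4)*2, -31) = -1874 - 1*(-31)**2 = -1874 - 1*961 = -1874 - 961 = -2835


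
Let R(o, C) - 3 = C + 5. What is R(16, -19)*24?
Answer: -264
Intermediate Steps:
R(o, C) = 8 + C (R(o, C) = 3 + (C + 5) = 3 + (5 + C) = 8 + C)
R(16, -19)*24 = (8 - 19)*24 = -11*24 = -264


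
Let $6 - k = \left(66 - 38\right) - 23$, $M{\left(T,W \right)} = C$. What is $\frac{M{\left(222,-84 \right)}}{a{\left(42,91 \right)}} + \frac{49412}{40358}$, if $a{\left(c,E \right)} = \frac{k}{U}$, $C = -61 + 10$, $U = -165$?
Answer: $\frac{169830991}{20179} \approx 8416.2$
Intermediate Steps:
$C = -51$
$M{\left(T,W \right)} = -51$
$k = 1$ ($k = 6 - \left(\left(66 - 38\right) - 23\right) = 6 - \left(28 - 23\right) = 6 - 5 = 1$)
$a{\left(c,E \right)} = - \frac{1}{165}$ ($a{\left(c,E \right)} = 1 \frac{1}{-165} = 1 \left(- \frac{1}{165}\right) = - \frac{1}{165}$)
$\frac{M{\left(222,-84 \right)}}{a{\left(42,91 \right)}} + \frac{49412}{40358} = - \frac{51}{- \frac{1}{165}} + \frac{49412}{40358} = \left(-51\right) \left(-165\right) + 49412 \cdot \frac{1}{40358} = 8415 + \frac{24706}{20179} = \frac{169830991}{20179}$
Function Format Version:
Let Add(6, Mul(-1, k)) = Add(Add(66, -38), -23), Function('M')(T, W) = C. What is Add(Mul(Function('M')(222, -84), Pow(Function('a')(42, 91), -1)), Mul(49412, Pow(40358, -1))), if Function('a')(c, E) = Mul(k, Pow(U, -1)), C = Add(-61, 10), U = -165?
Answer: Rational(169830991, 20179) ≈ 8416.2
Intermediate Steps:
C = -51
Function('M')(T, W) = -51
k = 1 (k = Add(6, Mul(-1, Add(Add(66, -38), -23))) = Add(6, Mul(-1, Add(28, -23))) = Add(6, Mul(-1, 5)) = Add(6, -5) = 1)
Function('a')(c, E) = Rational(-1, 165) (Function('a')(c, E) = Mul(1, Pow(-165, -1)) = Mul(1, Rational(-1, 165)) = Rational(-1, 165))
Add(Mul(Function('M')(222, -84), Pow(Function('a')(42, 91), -1)), Mul(49412, Pow(40358, -1))) = Add(Mul(-51, Pow(Rational(-1, 165), -1)), Mul(49412, Pow(40358, -1))) = Add(Mul(-51, -165), Mul(49412, Rational(1, 40358))) = Add(8415, Rational(24706, 20179)) = Rational(169830991, 20179)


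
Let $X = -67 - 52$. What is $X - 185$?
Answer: $-304$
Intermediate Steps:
$X = -119$ ($X = -67 - 52 = -119$)
$X - 185 = -119 - 185 = -304$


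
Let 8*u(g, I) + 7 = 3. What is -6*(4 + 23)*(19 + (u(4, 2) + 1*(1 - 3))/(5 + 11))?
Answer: -48843/16 ≈ -3052.7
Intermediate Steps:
u(g, I) = -½ (u(g, I) = -7/8 + (⅛)*3 = -7/8 + 3/8 = -½)
-6*(4 + 23)*(19 + (u(4, 2) + 1*(1 - 3))/(5 + 11)) = -6*(4 + 23)*(19 + (-½ + 1*(1 - 3))/(5 + 11)) = -162*(19 + (-½ + 1*(-2))/16) = -162*(19 + (-½ - 2)*(1/16)) = -162*(19 - 5/2*1/16) = -162*(19 - 5/32) = -162*603/32 = -6*16281/32 = -48843/16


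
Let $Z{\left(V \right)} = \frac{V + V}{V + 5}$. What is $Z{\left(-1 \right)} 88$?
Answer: $-44$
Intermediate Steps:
$Z{\left(V \right)} = \frac{2 V}{5 + V}$
$Z{\left(-1 \right)} 88 = 2 \left(-1\right) \frac{1}{5 - 1} \cdot 88 = 2 \left(-1\right) \frac{1}{4} \cdot 88 = \left(- \frac{1}{2}\right) 88 = -44$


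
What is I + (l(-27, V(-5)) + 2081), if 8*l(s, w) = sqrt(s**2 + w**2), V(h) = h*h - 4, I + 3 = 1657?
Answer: 3735 + 3*sqrt(130)/8 ≈ 3739.3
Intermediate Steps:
I = 1654 (I = -3 + 1657 = 1654)
V(h) = -4 + h**2 (V(h) = h**2 - 4 = -4 + h**2)
l(s, w) = sqrt(s**2 + w**2)/8
I + (l(-27, V(-5)) + 2081) = 1654 + (sqrt((-27)**2 + (-4 + (-5)**2)**2)/8 + 2081) = 1654 + (sqrt(729 + (-4 + 25)**2)/8 + 2081) = 1654 + (sqrt(729 + 21**2)/8 + 2081) = 1654 + (sqrt(729 + 441)/8 + 2081) = 1654 + (sqrt(1170)/8 + 2081) = 1654 + ((3*sqrt(130))/8 + 2081) = 1654 + (3*sqrt(130)/8 + 2081) = 1654 + (2081 + 3*sqrt(130)/8) = 3735 + 3*sqrt(130)/8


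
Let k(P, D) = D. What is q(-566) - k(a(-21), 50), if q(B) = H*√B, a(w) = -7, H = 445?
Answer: -50 + 445*I*√566 ≈ -50.0 + 10587.0*I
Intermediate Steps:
q(B) = 445*√B
q(-566) - k(a(-21), 50) = 445*√(-566) - 1*50 = 445*(I*√566) - 50 = 445*I*√566 - 50 = -50 + 445*I*√566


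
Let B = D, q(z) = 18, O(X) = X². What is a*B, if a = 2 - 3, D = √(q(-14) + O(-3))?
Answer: -3*√3 ≈ -5.1962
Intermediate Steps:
D = 3*√3 (D = √(18 + (-3)²) = √(18 + 9) = √27 = 3*√3 ≈ 5.1962)
B = 3*√3 ≈ 5.1962
a = -1
a*B = -3*√3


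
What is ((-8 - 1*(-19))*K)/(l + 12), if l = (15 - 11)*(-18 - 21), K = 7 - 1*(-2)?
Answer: -11/16 ≈ -0.68750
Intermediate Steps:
K = 9 (K = 7 + 2 = 9)
l = -156 (l = 4*(-39) = -156)
((-8 - 1*(-19))*K)/(l + 12) = ((-8 - 1*(-19))*9)/(-156 + 12) = ((-8 + 19)*9)/(-144) = (11*9)*(-1/144) = 99*(-1/144) = -11/16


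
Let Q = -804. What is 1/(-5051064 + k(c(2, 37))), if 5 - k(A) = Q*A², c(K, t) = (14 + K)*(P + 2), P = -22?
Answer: 1/77278541 ≈ 1.2940e-8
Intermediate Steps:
c(K, t) = -280 - 20*K (c(K, t) = (14 + K)*(-22 + 2) = (14 + K)*(-20) = -280 - 20*K)
k(A) = 5 + 804*A² (k(A) = 5 - (-804)*A² = 5 + 804*A²)
1/(-5051064 + k(c(2, 37))) = 1/(-5051064 + (5 + 804*(-280 - 20*2)²)) = 1/(-5051064 + (5 + 804*(-280 - 40)²)) = 1/(-5051064 + (5 + 804*(-320)²)) = 1/(-5051064 + (5 + 804*102400)) = 1/(-5051064 + (5 + 82329600)) = 1/(-5051064 + 82329605) = 1/77278541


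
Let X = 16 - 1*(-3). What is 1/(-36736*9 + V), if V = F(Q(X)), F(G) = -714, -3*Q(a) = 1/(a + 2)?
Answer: -1/331338 ≈ -3.0181e-6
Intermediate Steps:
X = 19 (X = 16 + 3 = 19)
Q(a) = -1/(3*(2 + a)) (Q(a) = -1/(3*(a + 2)) = -1/(3*(2 + a)))
V = -714
1/(-36736*9 + V) = 1/(-36736*9 - 714) = 1/(-330624 - 714) = 1/(-331338) = -1/331338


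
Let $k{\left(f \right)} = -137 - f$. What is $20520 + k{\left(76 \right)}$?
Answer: $20307$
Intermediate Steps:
$20520 + k{\left(76 \right)} = 20520 - 213 = 20307$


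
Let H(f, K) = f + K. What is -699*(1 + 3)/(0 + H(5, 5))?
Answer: -1398/5 ≈ -279.60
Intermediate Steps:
H(f, K) = K + f
-699*(1 + 3)/(0 + H(5, 5)) = -699*(1 + 3)/(0 + (5 + 5)) = -2796/(0 + 10) = -2796/10 = -699*2/5 = -1398/5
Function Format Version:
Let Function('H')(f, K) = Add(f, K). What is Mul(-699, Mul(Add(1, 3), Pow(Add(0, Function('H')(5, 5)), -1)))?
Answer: Rational(-1398, 5) ≈ -279.60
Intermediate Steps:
Function('H')(f, K) = Add(K, f)
Mul(-699, Mul(Add(1, 3), Pow(Add(0, Function('H')(5, 5)), -1))) = Mul(-699, Mul(Add(1, 3), Pow(Add(0, Add(5, 5)), -1))) = Mul(-699, Mul(4, Pow(Add(0, 10), -1))) = Mul(-699, Mul(4, Pow(10, -1))) = Mul(-699, Mul(4, Rational(1, 10))) = Mul(-699, Rational(2, 5)) = Rational(-1398, 5)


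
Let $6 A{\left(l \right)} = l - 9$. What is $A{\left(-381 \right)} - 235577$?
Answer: $-235642$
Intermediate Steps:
$A{\left(l \right)} = - \frac{3}{2} + \frac{l}{6}$ ($A{\left(l \right)} = \frac{l - 9}{6} = \frac{-9 + l}{6} = - \frac{3}{2} + \frac{l}{6}$)
$A{\left(-381 \right)} - 235577 = \left(- \frac{3}{2} + \frac{1}{6} \left(-381\right)\right) - 235577 = \left(- \frac{3}{2} - \frac{127}{2}\right) - 235577 = -65 - 235577 = -235642$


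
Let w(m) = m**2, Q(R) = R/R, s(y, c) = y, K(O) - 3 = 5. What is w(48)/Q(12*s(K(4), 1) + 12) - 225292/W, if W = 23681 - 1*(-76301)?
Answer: 115066618/49991 ≈ 2301.7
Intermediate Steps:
K(O) = 8 (K(O) = 3 + 5 = 8)
Q(R) = 1
W = 99982 (W = 23681 + 76301 = 99982)
w(48)/Q(12*s(K(4), 1) + 12) - 225292/W = 48**2/1 - 225292/99982 = 2304*1 - 225292*1/99982 = 2304 - 112646/49991 = 115066618/49991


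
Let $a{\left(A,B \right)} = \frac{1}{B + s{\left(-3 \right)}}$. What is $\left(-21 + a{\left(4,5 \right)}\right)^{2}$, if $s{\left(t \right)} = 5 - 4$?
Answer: $\frac{15625}{36} \approx 434.03$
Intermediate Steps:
$s{\left(t \right)} = 1$ ($s{\left(t \right)} = 5 - 4 = 1$)
$a{\left(A,B \right)} = \frac{1}{1 + B}$ ($a{\left(A,B \right)} = \frac{1}{B + 1} = \frac{1}{1 + B}$)
$\left(-21 + a{\left(4,5 \right)}\right)^{2} = \left(-21 + \frac{1}{1 + 5}\right)^{2} = \left(-21 + \frac{1}{6}\right)^{2} = \left(- \frac{125}{6}\right)^{2} = \frac{15625}{36}$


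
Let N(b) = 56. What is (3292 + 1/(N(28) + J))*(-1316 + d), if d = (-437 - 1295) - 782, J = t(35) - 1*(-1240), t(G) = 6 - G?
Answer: -15974795950/1267 ≈ -1.2608e+7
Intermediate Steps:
J = 1211 (J = (6 - 1*35) - 1*(-1240) = (6 - 35) + 1240 = -29 + 1240 = 1211)
d = -2514 (d = -1732 - 782 = -2514)
(3292 + 1/(N(28) + J))*(-1316 + d) = (3292 + 1/(56 + 1211))*(-1316 - 2514) = (3292 + 1/1267)*(-3830) = (4170965/1267)*(-3830) = -15974795950/1267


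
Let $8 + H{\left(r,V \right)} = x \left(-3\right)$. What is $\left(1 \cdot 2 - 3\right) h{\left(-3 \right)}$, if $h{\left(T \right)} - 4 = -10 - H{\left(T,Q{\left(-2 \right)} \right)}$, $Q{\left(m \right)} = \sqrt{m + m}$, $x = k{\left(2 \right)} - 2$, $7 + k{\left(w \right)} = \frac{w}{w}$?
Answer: $22$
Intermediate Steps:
$k{\left(w \right)} = -6$ ($k{\left(w \right)} = -7 + \frac{w}{w} = -7 + 1 = -6$)
$x = -8$ ($x = -6 - 2 = -8$)
$Q{\left(m \right)} = \sqrt{2} \sqrt{m}$ ($Q{\left(m \right)} = \sqrt{2 m} = \sqrt{2} \sqrt{m}$)
$H{\left(r,V \right)} = 16$ ($H{\left(r,V \right)} = -8 - -24 = -8 + 24 = 16$)
$h{\left(T \right)} = -22$ ($h{\left(T \right)} = 4 - 26 = -22$)
$\left(1 \cdot 2 - 3\right) h{\left(-3 \right)} = \left(1 \cdot 2 - 3\right) \left(-22\right) = \left(2 - 3\right) \left(-22\right) = \left(-1\right) \left(-22\right) = 22$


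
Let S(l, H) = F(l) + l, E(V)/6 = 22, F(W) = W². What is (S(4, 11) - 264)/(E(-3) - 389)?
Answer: 244/257 ≈ 0.94942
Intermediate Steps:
E(V) = 132 (E(V) = 6*22 = 132)
S(l, H) = l + l² (S(l, H) = l² + l = l + l²)
(S(4, 11) - 264)/(E(-3) - 389) = (4*(1 + 4) - 264)/(132 - 389) = (4*5 - 264)/(-257) = (20 - 264)*(-1/257) = -244*(-1/257) = 244/257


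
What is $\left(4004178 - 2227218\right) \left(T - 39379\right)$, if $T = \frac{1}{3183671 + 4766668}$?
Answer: $- \frac{61813804313331200}{883371} \approx -6.9975 \cdot 10^{10}$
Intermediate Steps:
$T = \frac{1}{7950339} \approx 1.2578 \cdot 10^{-7}$
$\left(4004178 - 2227218\right) \left(T - 39379\right) = \left(4004178 - 2227218\right) \left(\frac{1}{7950339} - 39379\right) = 1776960 \left(- \frac{313076399480}{7950339}\right) = - \frac{61813804313331200}{883371}$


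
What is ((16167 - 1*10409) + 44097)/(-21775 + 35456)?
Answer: 49855/13681 ≈ 3.6441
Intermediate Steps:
((16167 - 1*10409) + 44097)/(-21775 + 35456) = ((16167 - 10409) + 44097)/13681 = (5758 + 44097)*(1/13681) = 49855*(1/13681) = 49855/13681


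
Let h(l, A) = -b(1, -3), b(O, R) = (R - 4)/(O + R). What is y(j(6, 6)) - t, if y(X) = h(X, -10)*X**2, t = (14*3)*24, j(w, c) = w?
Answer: -1134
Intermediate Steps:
b(O, R) = (-4 + R)/(O + R)
h(l, A) = -7/2 (h(l, A) = -(-4 - 3)/(1 - 3) = -(-7)/(-2) = -(-1)*(-7)/2 = -1*7/2 = -7/2)
t = 1008 (t = 42*24 = 1008)
y(X) = -7*X**2/2
y(j(6, 6)) - t = -7/2*6**2 - 1*1008 = -7/2*36 - 1008 = -126 - 1008 = -1134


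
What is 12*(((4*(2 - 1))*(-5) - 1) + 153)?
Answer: 1584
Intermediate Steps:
12*(((4*(2 - 1))*(-5) - 1) + 153) = 12*(((4*1)*(-5) - 1) + 153) = 12*((4*(-5) - 1) + 153) = 12*((-20 - 1) + 153) = 12*(-21 + 153) = 12*132 = 1584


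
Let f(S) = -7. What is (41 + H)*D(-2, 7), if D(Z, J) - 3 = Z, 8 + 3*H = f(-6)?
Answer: 36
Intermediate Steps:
H = -5 (H = -8/3 + (⅓)*(-7) = -8/3 - 7/3 = -5)
D(Z, J) = 3 + Z
(41 + H)*D(-2, 7) = (41 - 5)*(3 - 2) = 36*1 = 36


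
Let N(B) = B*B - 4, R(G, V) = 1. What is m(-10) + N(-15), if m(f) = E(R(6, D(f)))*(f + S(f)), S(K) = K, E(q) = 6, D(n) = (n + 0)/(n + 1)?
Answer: 101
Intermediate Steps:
D(n) = n/(1 + n)
N(B) = -4 + B² (N(B) = B² - 4 = -4 + B²)
m(f) = 12*f (m(f) = 6*(f + f) = 6*(2*f) = 12*f)
m(-10) + N(-15) = 12*(-10) + (-4 + (-15)²) = -120 + (-4 + 225) = -120 + 221 = 101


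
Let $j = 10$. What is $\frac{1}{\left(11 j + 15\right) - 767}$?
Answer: $- \frac{1}{642} \approx -0.0015576$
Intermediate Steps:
$\frac{1}{\left(11 j + 15\right) - 767} = \frac{1}{\left(11 \cdot 10 + 15\right) - 767} = \frac{1}{\left(110 + 15\right) - 767} = \frac{1}{125 - 767} = \frac{1}{-642} = - \frac{1}{642}$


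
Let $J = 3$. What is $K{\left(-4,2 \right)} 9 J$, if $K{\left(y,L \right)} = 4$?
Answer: $108$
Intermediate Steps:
$K{\left(-4,2 \right)} 9 J = 4 \cdot 9 \cdot 3 = 36 \cdot 3 = 108$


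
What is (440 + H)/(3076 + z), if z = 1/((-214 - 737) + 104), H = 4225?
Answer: 1317085/868457 ≈ 1.5166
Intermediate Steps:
z = -1/847 (z = 1/(-951 + 104) = 1/(-847) = -1/847 ≈ -0.0011806)
(440 + H)/(3076 + z) = (440 + 4225)/(3076 - 1/847) = 4665/(2605371/847) = 4665*(847/2605371) = 1317085/868457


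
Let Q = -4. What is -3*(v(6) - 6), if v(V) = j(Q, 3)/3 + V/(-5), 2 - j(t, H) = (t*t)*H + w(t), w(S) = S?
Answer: 318/5 ≈ 63.600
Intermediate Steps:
j(t, H) = 2 - t - H*t² (j(t, H) = 2 - ((t*t)*H + t) = 2 - (t²*H + t) = 2 - (H*t² + t) = 2 - (t + H*t²) = 2 + (-t - H*t²) = 2 - t - H*t²)
v(V) = -14 - V/5 (v(V) = (2 - 1*(-4) - 1*3*(-4)²)/3 + V/(-5) = (2 + 4 - 1*3*16)*(⅓) + V*(-⅕) = (2 + 4 - 48)*(⅓) - V/5 = -42*⅓ - V/5 = -14 - V/5)
-3*(v(6) - 6) = -3*((-14 - ⅕*6) - 6) = -3*((-14 - 6/5) - 6) = -3*(-76/5 - 6) = -3*(-106/5) = 318/5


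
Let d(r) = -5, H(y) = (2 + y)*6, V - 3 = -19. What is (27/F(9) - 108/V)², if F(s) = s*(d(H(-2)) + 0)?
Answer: 15129/400 ≈ 37.823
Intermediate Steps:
V = -16 (V = 3 - 19 = -16)
H(y) = 12 + 6*y
F(s) = -5*s (F(s) = s*(-5 + 0) = s*(-5) = -5*s)
(27/F(9) - 108/V)² = (27/((-5*9)) - 108/(-16))² = (27/(-45) - 108*(-1/16))² = (27*(-1/45) + 27/4)² = (-⅗ + 27/4)² = (123/20)² = 15129/400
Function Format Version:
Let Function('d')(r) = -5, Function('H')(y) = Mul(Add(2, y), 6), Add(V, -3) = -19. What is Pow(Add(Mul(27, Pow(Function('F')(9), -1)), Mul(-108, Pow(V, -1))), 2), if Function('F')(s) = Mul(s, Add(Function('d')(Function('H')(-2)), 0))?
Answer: Rational(15129, 400) ≈ 37.823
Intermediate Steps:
V = -16 (V = Add(3, -19) = -16)
Function('H')(y) = Add(12, Mul(6, y))
Function('F')(s) = Mul(-5, s) (Function('F')(s) = Mul(s, Add(-5, 0)) = Mul(s, -5) = Mul(-5, s))
Pow(Add(Mul(27, Pow(Function('F')(9), -1)), Mul(-108, Pow(V, -1))), 2) = Pow(Add(Mul(27, Pow(Mul(-5, 9), -1)), Mul(-108, Pow(-16, -1))), 2) = Pow(Add(Mul(27, Pow(-45, -1)), Mul(-108, Rational(-1, 16))), 2) = Pow(Add(Mul(27, Rational(-1, 45)), Rational(27, 4)), 2) = Pow(Add(Rational(-3, 5), Rational(27, 4)), 2) = Pow(Rational(123, 20), 2) = Rational(15129, 400)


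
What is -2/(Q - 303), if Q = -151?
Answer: 1/227 ≈ 0.0044053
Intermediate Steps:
-2/(Q - 303) = -2/(-151 - 303) = -2/(-454) = -1/454*(-2) = 1/227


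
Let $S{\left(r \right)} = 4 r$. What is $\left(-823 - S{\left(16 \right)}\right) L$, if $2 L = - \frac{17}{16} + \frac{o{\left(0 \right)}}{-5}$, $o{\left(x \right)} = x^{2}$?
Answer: $\frac{15079}{32} \approx 471.22$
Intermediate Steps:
$L = - \frac{17}{32}$ ($L = \frac{- \frac{17}{16} + \frac{0^{2}}{-5}}{2} = \frac{\left(-17\right) \frac{1}{16} + 0 \left(- \frac{1}{5}\right)}{2} = \frac{- \frac{17}{16} + 0}{2} = \frac{1}{2} \left(- \frac{17}{16}\right) = - \frac{17}{32} \approx -0.53125$)
$\left(-823 - S{\left(16 \right)}\right) L = \left(-823 - 4 \cdot 16\right) \left(- \frac{17}{32}\right) = \left(-823 - 64\right) \left(- \frac{17}{32}\right) = \left(-887\right) \left(- \frac{17}{32}\right) = \frac{15079}{32}$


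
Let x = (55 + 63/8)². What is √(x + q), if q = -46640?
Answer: I*√2731951/8 ≈ 206.61*I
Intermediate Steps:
x = 253009/64 (x = (55 + 63*(⅛))² = (55 + 63/8)² = (503/8)² = 253009/64 ≈ 3953.3)
√(x + q) = √(253009/64 - 46640) = √(-2731951/64) = I*√2731951/8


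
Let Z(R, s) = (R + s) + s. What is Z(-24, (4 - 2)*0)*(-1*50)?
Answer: 1200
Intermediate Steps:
Z(R, s) = R + 2*s
Z(-24, (4 - 2)*0)*(-1*50) = (-24 + 2*((4 - 2)*0))*(-1*50) = (-24 + 2*(2*0))*(-50) = (-24 + 2*0)*(-50) = (-24 + 0)*(-50) = -24*(-50) = 1200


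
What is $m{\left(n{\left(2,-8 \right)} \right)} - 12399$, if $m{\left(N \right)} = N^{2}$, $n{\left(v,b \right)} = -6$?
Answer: $-12363$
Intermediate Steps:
$m{\left(n{\left(2,-8 \right)} \right)} - 12399 = \left(-6\right)^{2} - 12399 = 36 - 12399 = -12363$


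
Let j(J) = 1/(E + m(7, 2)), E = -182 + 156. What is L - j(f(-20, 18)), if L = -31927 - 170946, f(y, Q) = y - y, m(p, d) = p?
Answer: -3854586/19 ≈ -2.0287e+5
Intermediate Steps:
E = -26
f(y, Q) = 0
L = -202873
j(J) = -1/19 (j(J) = 1/(-26 + 7) = 1/(-19) = -1/19)
L - j(f(-20, 18)) = -202873 - 1*(-1/19) = -202873 + 1/19 = -3854586/19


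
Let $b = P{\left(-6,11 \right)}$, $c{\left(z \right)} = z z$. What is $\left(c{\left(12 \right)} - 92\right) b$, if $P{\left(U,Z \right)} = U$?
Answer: $-312$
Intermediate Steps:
$c{\left(z \right)} = z^{2}$
$b = -6$
$\left(c{\left(12 \right)} - 92\right) b = \left(12^{2} - 92\right) \left(-6\right) = \left(144 - 92\right) \left(-6\right) = 52 \left(-6\right) = -312$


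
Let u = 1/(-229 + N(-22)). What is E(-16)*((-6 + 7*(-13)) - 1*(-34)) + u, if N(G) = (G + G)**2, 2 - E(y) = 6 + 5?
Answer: 967870/1707 ≈ 567.00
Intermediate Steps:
E(y) = -9 (E(y) = 2 - (6 + 5) = 2 - 1*11 = 2 - 11 = -9)
N(G) = 4*G**2 (N(G) = (2*G)**2 = 4*G**2)
u = 1/1707 (u = 1/(-229 + 4*(-22)**2) = 1/(-229 + 4*484) = 1/(-229 + 1936) = 1/1707 ≈ 0.00058582)
E(-16)*((-6 + 7*(-13)) - 1*(-34)) + u = -9*((-6 + 7*(-13)) - 1*(-34)) + 1/1707 = -9*((-6 - 91) + 34) + 1/1707 = -9*(-97 + 34) + 1/1707 = -9*(-63) + 1/1707 = 567 + 1/1707 = 967870/1707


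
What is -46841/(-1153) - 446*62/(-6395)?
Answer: 331430951/7373435 ≈ 44.949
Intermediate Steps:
-46841/(-1153) - 446*62/(-6395) = -46841*(-1/1153) - 27652*(-1/6395) = 46841/1153 + 27652/6395 = 331430951/7373435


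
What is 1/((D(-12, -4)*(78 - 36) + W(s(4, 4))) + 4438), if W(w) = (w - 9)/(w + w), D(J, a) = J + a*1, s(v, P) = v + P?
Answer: 16/60255 ≈ 0.00026554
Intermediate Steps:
s(v, P) = P + v
D(J, a) = J + a
W(w) = (-9 + w)/(2*w) (W(w) = (-9 + w)/((2*w)) = (-9 + w)*(1/(2*w)) = (-9 + w)/(2*w))
1/((D(-12, -4)*(78 - 36) + W(s(4, 4))) + 4438) = 1/(((-12 - 4)*(78 - 36) + (-9 + (4 + 4))/(2*(4 + 4))) + 4438) = 1/((-16*42 + (½)*(-9 + 8)/8) + 4438) = 1/((-672 + (½)*(⅛)*(-1)) + 4438) = 1/((-672 - 1/16) + 4438) = 1/(-10753/16 + 4438) = 1/(60255/16) = 16/60255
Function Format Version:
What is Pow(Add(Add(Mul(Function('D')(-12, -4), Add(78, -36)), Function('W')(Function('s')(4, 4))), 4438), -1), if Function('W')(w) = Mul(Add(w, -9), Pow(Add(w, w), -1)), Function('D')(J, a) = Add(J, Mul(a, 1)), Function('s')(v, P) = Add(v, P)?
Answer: Rational(16, 60255) ≈ 0.00026554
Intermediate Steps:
Function('s')(v, P) = Add(P, v)
Function('D')(J, a) = Add(J, a)
Function('W')(w) = Mul(Rational(1, 2), Pow(w, -1), Add(-9, w)) (Function('W')(w) = Mul(Add(-9, w), Pow(Mul(2, w), -1)) = Mul(Add(-9, w), Mul(Rational(1, 2), Pow(w, -1))) = Mul(Rational(1, 2), Pow(w, -1), Add(-9, w)))
Pow(Add(Add(Mul(Function('D')(-12, -4), Add(78, -36)), Function('W')(Function('s')(4, 4))), 4438), -1) = Pow(Add(Add(Mul(Add(-12, -4), Add(78, -36)), Mul(Rational(1, 2), Pow(Add(4, 4), -1), Add(-9, Add(4, 4)))), 4438), -1) = Pow(Add(Add(Mul(-16, 42), Mul(Rational(1, 2), Pow(8, -1), Add(-9, 8))), 4438), -1) = Pow(Add(Add(-672, Mul(Rational(1, 2), Rational(1, 8), -1)), 4438), -1) = Pow(Add(Add(-672, Rational(-1, 16)), 4438), -1) = Pow(Add(Rational(-10753, 16), 4438), -1) = Pow(Rational(60255, 16), -1) = Rational(16, 60255)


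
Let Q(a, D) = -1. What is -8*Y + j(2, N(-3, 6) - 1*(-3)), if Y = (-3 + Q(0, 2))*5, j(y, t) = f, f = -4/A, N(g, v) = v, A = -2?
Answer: 162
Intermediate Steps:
f = 2 (f = -4/(-2) = -4*(-½) = 2)
j(y, t) = 2
Y = -20 (Y = (-3 - 1)*5 = -4*5 = -20)
-8*Y + j(2, N(-3, 6) - 1*(-3)) = -8*(-20) + 2 = 160 + 2 = 162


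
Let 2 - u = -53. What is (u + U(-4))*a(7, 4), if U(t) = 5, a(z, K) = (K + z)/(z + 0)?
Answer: 660/7 ≈ 94.286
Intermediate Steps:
u = 55 (u = 2 - 1*(-53) = 2 + 53 = 55)
a(z, K) = (K + z)/z
(u + U(-4))*a(7, 4) = (55 + 5)*((4 + 7)/7) = 60*((⅐)*11) = 60*(11/7) = 660/7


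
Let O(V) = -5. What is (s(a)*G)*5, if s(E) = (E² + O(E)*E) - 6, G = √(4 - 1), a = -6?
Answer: 300*√3 ≈ 519.62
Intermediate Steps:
G = √3 ≈ 1.7320
s(E) = -6 + E² - 5*E (s(E) = (E² - 5*E) - 6 = -6 + E² - 5*E)
(s(a)*G)*5 = ((-6 + (-6)² - 5*(-6))*√3)*5 = ((-6 + 36 + 30)*√3)*5 = (60*√3)*5 = 300*√3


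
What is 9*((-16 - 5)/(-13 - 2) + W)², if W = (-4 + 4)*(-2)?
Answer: 441/25 ≈ 17.640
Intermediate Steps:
W = 0 (W = 0*(-2) = 0)
9*((-16 - 5)/(-13 - 2) + W)² = 9*((-16 - 5)/(-13 - 2) + 0)² = 9*(-21/(-15) + 0)² = 9*(-21*(-1/15) + 0)² = 9*(7/5 + 0)² = 9*(7/5)² = 9*(49/25) = 441/25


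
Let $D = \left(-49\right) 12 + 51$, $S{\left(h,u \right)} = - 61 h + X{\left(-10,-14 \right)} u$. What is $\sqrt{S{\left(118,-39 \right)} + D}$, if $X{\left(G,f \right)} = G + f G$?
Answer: $i \sqrt{12805} \approx 113.16 i$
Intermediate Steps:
$X{\left(G,f \right)} = G + G f$
$S{\left(h,u \right)} = - 61 h + 130 u$ ($S{\left(h,u \right)} = - 61 h + - 10 \left(1 - 14\right) u = - 61 h + \left(-10\right) \left(-13\right) u = - 61 h + 130 u$)
$D = -537$ ($D = -588 + 51 = -537$)
$\sqrt{S{\left(118,-39 \right)} + D} = \sqrt{\left(\left(-61\right) 118 + 130 \left(-39\right)\right) - 537} = \sqrt{\left(-7198 - 5070\right) - 537} = \sqrt{-12268 - 537} = \sqrt{-12805} = i \sqrt{12805}$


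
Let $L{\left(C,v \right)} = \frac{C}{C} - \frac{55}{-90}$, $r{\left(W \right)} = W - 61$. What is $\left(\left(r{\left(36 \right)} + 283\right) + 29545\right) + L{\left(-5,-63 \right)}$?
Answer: $\frac{536483}{18} \approx 29805.0$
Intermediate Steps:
$r{\left(W \right)} = -61 + W$
$L{\left(C,v \right)} = \frac{29}{18}$ ($L{\left(C,v \right)} = 1 - - \frac{11}{18} = 1 + \frac{11}{18} = \frac{29}{18}$)
$\left(\left(r{\left(36 \right)} + 283\right) + 29545\right) + L{\left(-5,-63 \right)} = \left(\left(\left(-61 + 36\right) + 283\right) + 29545\right) + \frac{29}{18} = \left(\left(-25 + 283\right) + 29545\right) + \frac{29}{18} = \left(258 + 29545\right) + \frac{29}{18} = 29803 + \frac{29}{18} = \frac{536483}{18}$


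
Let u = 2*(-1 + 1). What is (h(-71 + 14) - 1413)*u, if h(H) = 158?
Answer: 0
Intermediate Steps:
u = 0 (u = 2*0 = 0)
(h(-71 + 14) - 1413)*u = (158 - 1413)*0 = -1255*0 = 0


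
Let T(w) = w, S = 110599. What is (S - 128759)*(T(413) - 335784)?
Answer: 6090337360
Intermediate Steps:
(S - 128759)*(T(413) - 335784) = (110599 - 128759)*(413 - 335784) = -18160*(-335371) = 6090337360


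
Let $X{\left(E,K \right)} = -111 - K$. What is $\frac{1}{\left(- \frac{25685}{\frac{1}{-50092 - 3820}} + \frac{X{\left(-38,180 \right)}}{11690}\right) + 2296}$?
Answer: $\frac{11690}{16187517266749} \approx 7.2216 \cdot 10^{-10}$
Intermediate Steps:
$\frac{1}{\left(- \frac{25685}{\frac{1}{-50092 - 3820}} + \frac{X{\left(-38,180 \right)}}{11690}\right) + 2296} = \frac{1}{\left(- \frac{25685}{\frac{1}{-50092 - 3820}} + \frac{-111 - 180}{11690}\right) + 2296} = \frac{1}{\left(- \frac{25685}{\frac{1}{-53912}} + \left(-111 - 180\right) \frac{1}{11690}\right) + 2296} = \frac{1}{\left(- \frac{25685}{- \frac{1}{53912}} - \frac{291}{11690}\right) + 2296} = \frac{1}{\left(\left(-25685\right) \left(-53912\right) - \frac{291}{11690}\right) + 2296} = \frac{1}{\left(1384729720 - \frac{291}{11690}\right) + 2296} = \frac{1}{\frac{16187490426509}{11690} + 2296} = \frac{1}{\frac{16187517266749}{11690}} = \frac{11690}{16187517266749}$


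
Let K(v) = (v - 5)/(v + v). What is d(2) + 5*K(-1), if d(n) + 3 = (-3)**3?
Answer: -15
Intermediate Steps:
d(n) = -30 (d(n) = -3 + (-3)**3 = -3 - 27 = -30)
K(v) = (-5 + v)/(2*v) (K(v) = (-5 + v)/((2*v)) = (-5 + v)*(1/(2*v)) = (-5 + v)/(2*v))
d(2) + 5*K(-1) = -30 + 5*((1/2)*(-5 - 1)/(-1)) = -30 + 5*((1/2)*(-1)*(-6)) = -30 + 5*3 = -30 + 15 = -15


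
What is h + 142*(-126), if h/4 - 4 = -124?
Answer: -18372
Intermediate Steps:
h = -480 (h = 16 + 4*(-124) = 16 - 496 = -480)
h + 142*(-126) = -480 + 142*(-126) = -480 - 17892 = -18372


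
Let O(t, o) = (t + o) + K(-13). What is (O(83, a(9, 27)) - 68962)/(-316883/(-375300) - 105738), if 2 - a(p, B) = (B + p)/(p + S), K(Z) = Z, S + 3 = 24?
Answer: 25854867360/39683154517 ≈ 0.65153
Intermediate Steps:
S = 21 (S = -3 + 24 = 21)
a(p, B) = 2 - (B + p)/(21 + p) (a(p, B) = 2 - (B + p)/(p + 21) = 2 - (B + p)/(21 + p))
O(t, o) = -13 + o + t (O(t, o) = (t + o) - 13 = (o + t) - 13 = -13 + o + t)
(O(83, a(9, 27)) - 68962)/(-316883/(-375300) - 105738) = ((-13 + (42 + 9 - 1*27)/(21 + 9) + 83) - 68962)/(-316883/(-375300) - 105738) = ((-13 + (42 + 9 - 27)/30 + 83) - 68962)/(-316883*(-1/375300) - 105738) = ((-13 + (1/30)*24 + 83) - 68962)/(316883/375300 - 105738) = ((-13 + ⅘ + 83) - 68962)/(-39683154517/375300) = (354/5 - 68962)*(-375300/39683154517) = -344456/5*(-375300/39683154517) = 25854867360/39683154517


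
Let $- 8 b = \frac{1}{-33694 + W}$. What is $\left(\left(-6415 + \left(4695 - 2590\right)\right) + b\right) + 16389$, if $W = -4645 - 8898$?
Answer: $\frac{4564605785}{377896} \approx 12079.0$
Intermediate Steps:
$W = -13543$
$b = \frac{1}{377896}$ ($b = - \frac{1}{8 \left(-33694 - 13543\right)} = - \frac{1}{8 \left(-47237\right)} = \left(- \frac{1}{8}\right) \left(- \frac{1}{47237}\right) = \frac{1}{377896} \approx 2.6462 \cdot 10^{-6}$)
$\left(\left(-6415 + \left(4695 - 2590\right)\right) + b\right) + 16389 = \left(\left(-6415 + \left(4695 - 2590\right)\right) + \frac{1}{377896}\right) + 16389 = \left(\left(-6415 + 2105\right) + \frac{1}{377896}\right) + 16389 = \left(-4310 + \frac{1}{377896}\right) + 16389 = - \frac{1628731759}{377896} + 16389 = \frac{4564605785}{377896}$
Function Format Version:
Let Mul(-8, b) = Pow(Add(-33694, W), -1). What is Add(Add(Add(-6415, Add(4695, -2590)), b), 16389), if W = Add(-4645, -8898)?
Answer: Rational(4564605785, 377896) ≈ 12079.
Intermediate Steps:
W = -13543
b = Rational(1, 377896) (b = Mul(Rational(-1, 8), Pow(Add(-33694, -13543), -1)) = Mul(Rational(-1, 8), Pow(-47237, -1)) = Mul(Rational(-1, 8), Rational(-1, 47237)) = Rational(1, 377896) ≈ 2.6462e-6)
Add(Add(Add(-6415, Add(4695, -2590)), b), 16389) = Add(Add(Add(-6415, Add(4695, -2590)), Rational(1, 377896)), 16389) = Add(Add(Add(-6415, 2105), Rational(1, 377896)), 16389) = Add(Add(-4310, Rational(1, 377896)), 16389) = Add(Rational(-1628731759, 377896), 16389) = Rational(4564605785, 377896)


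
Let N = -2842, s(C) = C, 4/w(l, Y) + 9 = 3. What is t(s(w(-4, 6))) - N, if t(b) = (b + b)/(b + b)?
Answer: 2843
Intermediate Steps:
w(l, Y) = -⅔ (w(l, Y) = 4/(-9 + 3) = 4/(-6) = 4*(-⅙) = -⅔)
t(b) = 1 (t(b) = (2*b)/((2*b)) = (2*b)*(1/(2*b)) = 1)
t(s(w(-4, 6))) - N = 1 - 1*(-2842) = 1 + 2842 = 2843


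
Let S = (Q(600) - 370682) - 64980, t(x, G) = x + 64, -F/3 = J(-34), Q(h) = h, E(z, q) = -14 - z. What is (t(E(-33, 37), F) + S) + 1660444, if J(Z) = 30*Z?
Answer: 1225465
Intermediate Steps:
F = 3060 (F = -90*(-34) = -3*(-1020) = 3060)
t(x, G) = 64 + x
S = -435062 (S = (600 - 370682) - 64980 = -370082 - 64980 = -435062)
(t(E(-33, 37), F) + S) + 1660444 = ((64 + (-14 - 1*(-33))) - 435062) + 1660444 = ((64 + (-14 + 33)) - 435062) + 1660444 = ((64 + 19) - 435062) + 1660444 = (83 - 435062) + 1660444 = -434979 + 1660444 = 1225465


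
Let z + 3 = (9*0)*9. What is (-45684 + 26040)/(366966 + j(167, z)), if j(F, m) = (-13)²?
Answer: -19644/367135 ≈ -0.053506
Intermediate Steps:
z = -3 (z = -3 + (9*0)*9 = -3 + 0*9 = -3 + 0 = -3)
j(F, m) = 169
(-45684 + 26040)/(366966 + j(167, z)) = (-45684 + 26040)/(366966 + 169) = -19644/367135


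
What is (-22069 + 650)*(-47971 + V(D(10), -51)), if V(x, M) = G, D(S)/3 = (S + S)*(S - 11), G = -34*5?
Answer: 1031132079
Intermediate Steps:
G = -170
D(S) = 6*S*(-11 + S) (D(S) = 3*((S + S)*(S - 11)) = 3*((2*S)*(-11 + S)) = 3*(2*S*(-11 + S)) = 6*S*(-11 + S))
V(x, M) = -170
(-22069 + 650)*(-47971 + V(D(10), -51)) = (-22069 + 650)*(-47971 - 170) = -21419*(-48141) = 1031132079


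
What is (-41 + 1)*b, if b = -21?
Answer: 840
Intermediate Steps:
(-41 + 1)*b = (-41 + 1)*(-21) = -40*(-21) = 840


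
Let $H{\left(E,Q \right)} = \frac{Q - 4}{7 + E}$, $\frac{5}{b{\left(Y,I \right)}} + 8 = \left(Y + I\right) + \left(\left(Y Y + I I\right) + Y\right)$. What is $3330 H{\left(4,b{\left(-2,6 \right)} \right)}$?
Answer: $- \frac{218115}{187} \approx -1166.4$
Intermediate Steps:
$b{\left(Y,I \right)} = \frac{5}{-8 + I + I^{2} + Y^{2} + 2 Y}$ ($b{\left(Y,I \right)} = \frac{5}{-8 + \left(\left(Y + I\right) + \left(\left(Y Y + I I\right) + Y\right)\right)} = \frac{5}{-8 + \left(\left(I + Y\right) + \left(\left(Y^{2} + I^{2}\right) + Y\right)\right)} = \frac{5}{-8 + \left(\left(I + Y\right) + \left(\left(I^{2} + Y^{2}\right) + Y\right)\right)} = \frac{5}{-8 + \left(\left(I + Y\right) + \left(Y + I^{2} + Y^{2}\right)\right)} = \frac{5}{-8 + \left(I + I^{2} + Y^{2} + 2 Y\right)} = \frac{5}{-8 + I + I^{2} + Y^{2} + 2 Y}$)
$H{\left(E,Q \right)} = \frac{-4 + Q}{7 + E}$
$3330 H{\left(4,b{\left(-2,6 \right)} \right)} = 3330 \frac{-4 + \frac{5}{-8 + 6 + 6^{2} + \left(-2\right)^{2} + 2 \left(-2\right)}}{7 + 4} = 3330 \frac{-4 + \frac{5}{-8 + 6 + 36 + 4 - 4}}{11} = 3330 \frac{-4 + \frac{5}{34}}{11} = 3330 \cdot \frac{1}{11} \left(- \frac{131}{34}\right) = 3330 \left(- \frac{131}{374}\right) = - \frac{218115}{187}$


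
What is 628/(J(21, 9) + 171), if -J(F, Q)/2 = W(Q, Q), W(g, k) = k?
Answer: 628/153 ≈ 4.1046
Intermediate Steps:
J(F, Q) = -2*Q
628/(J(21, 9) + 171) = 628/(-2*9 + 171) = 628/(-18 + 171) = 628/153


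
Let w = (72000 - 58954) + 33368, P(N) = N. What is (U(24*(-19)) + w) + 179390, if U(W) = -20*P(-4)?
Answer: 225884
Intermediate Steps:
w = 46414 (w = 13046 + 33368 = 46414)
U(W) = 80 (U(W) = -20*(-4) = 80)
(U(24*(-19)) + w) + 179390 = (80 + 46414) + 179390 = 46494 + 179390 = 225884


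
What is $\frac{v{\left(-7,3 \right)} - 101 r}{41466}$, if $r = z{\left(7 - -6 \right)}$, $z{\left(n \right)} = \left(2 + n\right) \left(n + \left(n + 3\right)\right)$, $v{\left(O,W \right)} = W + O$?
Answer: $- \frac{43939}{41466} \approx -1.0596$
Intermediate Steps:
$v{\left(O,W \right)} = O + W$
$z{\left(n \right)} = \left(2 + n\right) \left(3 + 2 n\right)$ ($z{\left(n \right)} = \left(2 + n\right) \left(n + \left(3 + n\right)\right) = \left(2 + n\right) \left(3 + 2 n\right)$)
$r = 435$ ($r = 6 + 2 \left(7 - -6\right)^{2} + 7 \left(7 - -6\right) = 6 + 2 \left(7 + 6\right)^{2} + 7 \left(7 + 6\right) = 6 + 2 \cdot 13^{2} + 7 \cdot 13 = 6 + 2 \cdot 169 + 91 = 6 + 338 + 91 = 435$)
$\frac{v{\left(-7,3 \right)} - 101 r}{41466} = \frac{\left(-7 + 3\right) - 43935}{41466} = \left(-4 - 43935\right) \frac{1}{41466} = \left(-43939\right) \frac{1}{41466} = - \frac{43939}{41466}$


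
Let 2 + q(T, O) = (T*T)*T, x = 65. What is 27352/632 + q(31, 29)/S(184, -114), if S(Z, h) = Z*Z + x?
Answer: 118329230/2679759 ≈ 44.157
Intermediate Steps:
q(T, O) = -2 + T³ (q(T, O) = -2 + (T*T)*T = -2 + T²*T = -2 + T³)
S(Z, h) = 65 + Z² (S(Z, h) = Z*Z + 65 = Z² + 65 = 65 + Z²)
27352/632 + q(31, 29)/S(184, -114) = 27352/632 + (-2 + 31³)/(65 + 184²) = 27352*(1/632) + (-2 + 29791)/(65 + 33856) = 3419/79 + 29789/33921 = 118329230/2679759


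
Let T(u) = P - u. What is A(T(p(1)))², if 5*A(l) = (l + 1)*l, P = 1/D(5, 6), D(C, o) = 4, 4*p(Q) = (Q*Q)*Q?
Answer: 0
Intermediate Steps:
p(Q) = Q³/4 (p(Q) = ((Q*Q)*Q)/4 = (Q²*Q)/4 = Q³/4)
P = ¼ (P = 1/4 = ¼ ≈ 0.25000)
T(u) = ¼ - u
A(l) = l*(1 + l)/5 (A(l) = ((l + 1)*l)/5 = ((1 + l)*l)/5 = (l*(1 + l))/5 = l*(1 + l)/5)
A(T(p(1)))² = ((¼ - 1³/4)*(1 + (¼ - 1³/4))/5)² = ((¼ - 1/4)*(1 + (¼ - 1/4))/5)² = ((¼ - 1*¼)*(1 + (¼ - 1*¼))/5)² = ((¼ - ¼)*(1 + (¼ - ¼))/5)² = ((⅕)*0*(1 + 0))² = ((⅕)*0*1)² = 0² = 0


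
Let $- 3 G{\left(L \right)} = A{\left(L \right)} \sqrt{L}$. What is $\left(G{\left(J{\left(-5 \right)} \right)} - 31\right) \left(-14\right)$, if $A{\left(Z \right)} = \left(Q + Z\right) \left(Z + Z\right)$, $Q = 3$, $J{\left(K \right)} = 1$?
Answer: $\frac{1414}{3} \approx 471.33$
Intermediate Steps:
$A{\left(Z \right)} = 2 Z \left(3 + Z\right)$ ($A{\left(Z \right)} = \left(3 + Z\right) \left(Z + Z\right) = \left(3 + Z\right) 2 Z = 2 Z \left(3 + Z\right)$)
$G{\left(L \right)} = - \frac{2 L^{\frac{3}{2}} \left(3 + L\right)}{3}$ ($G{\left(L \right)} = - \frac{2 L \left(3 + L\right) \sqrt{L}}{3} = - \frac{2 L^{\frac{3}{2}} \left(3 + L\right)}{3}$)
$\left(G{\left(J{\left(-5 \right)} \right)} - 31\right) \left(-14\right) = \left(\frac{2 \cdot 1^{\frac{3}{2}} \left(-3 - 1\right)}{3} - 31\right) \left(-14\right) = \left(\frac{2}{3} \cdot 1 \left(-3 - 1\right) - 31\right) \left(-14\right) = \left(\frac{2}{3} \cdot 1 \left(-4\right) - 31\right) \left(-14\right) = \left(- \frac{8}{3} - 31\right) \left(-14\right) = \left(- \frac{101}{3}\right) \left(-14\right) = \frac{1414}{3}$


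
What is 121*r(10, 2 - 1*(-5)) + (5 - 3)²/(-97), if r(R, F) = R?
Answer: 117366/97 ≈ 1210.0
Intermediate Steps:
121*r(10, 2 - 1*(-5)) + (5 - 3)²/(-97) = 121*10 + (5 - 3)²/(-97) = 1210 + 2²*(-1/97) = 1210 + 4*(-1/97) = 1210 - 4/97 = 117366/97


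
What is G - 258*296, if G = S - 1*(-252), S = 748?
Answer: -75368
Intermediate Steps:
G = 1000 (G = 748 - 1*(-252) = 748 + 252 = 1000)
G - 258*296 = 1000 - 258*296 = 1000 - 76368 = -75368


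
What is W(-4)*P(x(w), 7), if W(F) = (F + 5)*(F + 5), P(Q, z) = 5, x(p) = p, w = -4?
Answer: 5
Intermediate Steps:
W(F) = (5 + F)² (W(F) = (5 + F)*(5 + F) = (5 + F)²)
W(-4)*P(x(w), 7) = (5 - 4)²*5 = 1²*5 = 1*5 = 5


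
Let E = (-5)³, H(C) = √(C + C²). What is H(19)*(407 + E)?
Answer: 564*√95 ≈ 5497.2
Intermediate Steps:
E = -125
H(19)*(407 + E) = √(19*(1 + 19))*(407 - 125) = √(19*20)*282 = √380*282 = (2*√95)*282 = 564*√95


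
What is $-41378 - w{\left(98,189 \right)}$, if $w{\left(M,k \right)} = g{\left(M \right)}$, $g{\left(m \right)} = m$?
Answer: $-41476$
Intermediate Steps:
$w{\left(M,k \right)} = M$
$-41378 - w{\left(98,189 \right)} = -41378 - 98 = -41476$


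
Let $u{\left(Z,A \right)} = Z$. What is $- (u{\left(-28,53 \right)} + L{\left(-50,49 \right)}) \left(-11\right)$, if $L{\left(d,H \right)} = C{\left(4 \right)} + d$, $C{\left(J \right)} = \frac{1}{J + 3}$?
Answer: $- \frac{5995}{7} \approx -856.43$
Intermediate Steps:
$C{\left(J \right)} = \frac{1}{3 + J}$
$L{\left(d,H \right)} = \frac{1}{7} + d$ ($L{\left(d,H \right)} = \frac{1}{3 + 4} + d = \frac{1}{7} + d$)
$- (u{\left(-28,53 \right)} + L{\left(-50,49 \right)}) \left(-11\right) = - (-28 + \left(\frac{1}{7} - 50\right)) \left(-11\right) = - (-28 - \frac{349}{7}) \left(-11\right) = \left(-1\right) \left(- \frac{545}{7}\right) \left(-11\right) = \frac{545}{7} \left(-11\right) = - \frac{5995}{7}$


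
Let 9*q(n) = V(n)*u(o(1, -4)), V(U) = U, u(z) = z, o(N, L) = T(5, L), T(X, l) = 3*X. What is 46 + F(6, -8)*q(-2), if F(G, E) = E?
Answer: 218/3 ≈ 72.667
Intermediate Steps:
o(N, L) = 15 (o(N, L) = 3*5 = 15)
q(n) = 5*n/3 (q(n) = (n*15)/9 = (15*n)/9 = 5*n/3)
46 + F(6, -8)*q(-2) = 46 - 40*(-2)/3 = 46 - 8*(-10/3) = 46 + 80/3 = 218/3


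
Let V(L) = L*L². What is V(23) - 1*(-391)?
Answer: 12558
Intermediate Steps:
V(L) = L³
V(23) - 1*(-391) = 23³ - 1*(-391) = 12167 + 391 = 12558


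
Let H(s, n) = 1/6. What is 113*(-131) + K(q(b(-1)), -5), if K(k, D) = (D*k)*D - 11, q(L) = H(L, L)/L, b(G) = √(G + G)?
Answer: -14814 - 25*I*√2/12 ≈ -14814.0 - 2.9463*I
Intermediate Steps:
H(s, n) = ⅙
b(G) = √2*√G (b(G) = √(2*G) = √2*√G)
q(L) = 1/(6*L)
K(k, D) = -11 + k*D² (K(k, D) = k*D² - 11 = -11 + k*D²)
113*(-131) + K(q(b(-1)), -5) = 113*(-131) + (-11 + (1/(6*((√2*√(-1)))))*(-5)²) = -14803 + (-11 + (1/(6*((√2*I))))*25) = -14803 + (-11 + (1/(6*((I*√2))))*25) = -14803 + (-11 + ((-I*√2/2)/6)*25) = -14803 + (-11 - I*√2/12*25) = -14803 + (-11 - 25*I*√2/12) = -14814 - 25*I*√2/12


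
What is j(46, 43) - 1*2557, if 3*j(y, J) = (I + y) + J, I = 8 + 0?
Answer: -7574/3 ≈ -2524.7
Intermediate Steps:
I = 8
j(y, J) = 8/3 + J/3 + y/3 (j(y, J) = ((8 + y) + J)/3 = (8 + J + y)/3 = 8/3 + J/3 + y/3)
j(46, 43) - 1*2557 = (8/3 + (1/3)*43 + (1/3)*46) - 1*2557 = (8/3 + 43/3 + 46/3) - 2557 = 97/3 - 2557 = -7574/3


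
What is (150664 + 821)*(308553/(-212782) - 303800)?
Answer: -9792517590977205/212782 ≈ -4.6021e+10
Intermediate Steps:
(150664 + 821)*(308553/(-212782) - 303800) = 151485*(308553*(-1/212782) - 303800) = 151485*(-308553/212782 - 303800) = 151485*(-64643480153/212782) = -9792517590977205/212782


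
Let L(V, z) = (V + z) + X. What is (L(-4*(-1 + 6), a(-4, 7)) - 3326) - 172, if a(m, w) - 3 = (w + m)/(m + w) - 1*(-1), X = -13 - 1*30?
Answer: -3556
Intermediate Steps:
X = -43 (X = -13 - 30 = -43)
a(m, w) = 5 (a(m, w) = 3 + ((w + m)/(m + w) - 1*(-1)) = 3 + ((m + w)/(m + w) + 1) = 3 + (1 + 1) = 3 + 2 = 5)
L(V, z) = -43 + V + z (L(V, z) = (V + z) - 43 = -43 + V + z)
(L(-4*(-1 + 6), a(-4, 7)) - 3326) - 172 = ((-43 - 4*(-1 + 6) + 5) - 3326) - 172 = ((-43 - 4*5 + 5) - 3326) - 172 = ((-43 - 20 + 5) - 3326) - 172 = (-58 - 3326) - 172 = -3384 - 172 = -3556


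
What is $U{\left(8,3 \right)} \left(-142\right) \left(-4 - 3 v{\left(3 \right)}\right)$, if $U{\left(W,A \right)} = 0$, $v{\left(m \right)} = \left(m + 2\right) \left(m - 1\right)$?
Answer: $0$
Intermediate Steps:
$v{\left(m \right)} = \left(-1 + m\right) \left(2 + m\right)$ ($v{\left(m \right)} = \left(2 + m\right) \left(-1 + m\right) = \left(-1 + m\right) \left(2 + m\right)$)
$U{\left(8,3 \right)} \left(-142\right) \left(-4 - 3 v{\left(3 \right)}\right) = 0 \left(-142\right) \left(-4 - 3 \left(-2 + 3 + 3^{2}\right)\right) = 0 \left(-4 - 3 \left(-2 + 3 + 9\right)\right) = 0 \left(-4 - 30\right) = 0 \left(-34\right) = 0$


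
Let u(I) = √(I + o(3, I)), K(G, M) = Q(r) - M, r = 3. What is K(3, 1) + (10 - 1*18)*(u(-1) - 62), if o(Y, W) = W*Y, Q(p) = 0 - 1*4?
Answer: 491 - 16*I ≈ 491.0 - 16.0*I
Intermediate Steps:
Q(p) = -4 (Q(p) = 0 - 4 = -4)
K(G, M) = -4 - M
u(I) = 2*√I (u(I) = √(I + I*3) = √(I + 3*I) = √(4*I) = 2*√I)
K(3, 1) + (10 - 1*18)*(u(-1) - 62) = (-4 - 1*1) + (10 - 1*18)*(2*√(-1) - 62) = (-4 - 1) + (10 - 18)*(2*I - 62) = -5 - 8*(-62 + 2*I) = -5 + (496 - 16*I) = 491 - 16*I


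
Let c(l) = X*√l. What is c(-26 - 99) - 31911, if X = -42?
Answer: -31911 - 210*I*√5 ≈ -31911.0 - 469.57*I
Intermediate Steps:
c(l) = -42*√l
c(-26 - 99) - 31911 = -42*√(-26 - 99) - 31911 = -210*I*√5 - 31911 = -31911 - 210*I*√5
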